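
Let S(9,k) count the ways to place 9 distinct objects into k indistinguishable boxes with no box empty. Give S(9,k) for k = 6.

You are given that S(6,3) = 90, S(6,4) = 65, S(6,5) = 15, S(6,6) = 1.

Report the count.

2646

i=7: T(7,4)=90+4·65=350 | T(7,5)=65+5·15=140 | T(7,6)=15+6·1=21
i=8: T(8,5)=350+5·140=1050 | T(8,6)=140+6·21=266
i=9: T(9,6)=1050+6·266=2646
Read S(9,6) = 2646.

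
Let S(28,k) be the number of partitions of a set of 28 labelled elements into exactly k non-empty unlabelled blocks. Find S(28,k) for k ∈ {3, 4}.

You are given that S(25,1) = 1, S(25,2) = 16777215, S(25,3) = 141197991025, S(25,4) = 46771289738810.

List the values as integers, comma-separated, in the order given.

3812664524766, 2998587019946701

row 26: T[26][1]=1·1+0=1  T[26][2]=2·16777215+1=33554431  T[26][3]=3·141197991025+16777215=423610750290  T[26][4]=4·46771289738810+141197991025=187226356946265
row 27: T[27][2]=2·33554431+1=67108863  T[27][3]=3·423610750290+33554431=1270865805301  T[27][4]=4·187226356946265+423610750290=749329038535350
row 28: T[28][3]=3·1270865805301+67108863=3812664524766  T[28][4]=4·749329038535350+1270865805301=2998587019946701
Read S(28,3) = 3812664524766, S(28,4) = 2998587019946701.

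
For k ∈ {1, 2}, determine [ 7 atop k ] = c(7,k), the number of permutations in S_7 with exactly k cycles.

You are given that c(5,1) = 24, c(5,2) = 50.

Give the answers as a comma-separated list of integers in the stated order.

720, 1764

i=6: T(6,1)=0+5·24=120 | T(6,2)=24+5·50=274
i=7: T(7,1)=0+6·120=720 | T(7,2)=120+6·274=1764
Read c(7,1) = 720, c(7,2) = 1764.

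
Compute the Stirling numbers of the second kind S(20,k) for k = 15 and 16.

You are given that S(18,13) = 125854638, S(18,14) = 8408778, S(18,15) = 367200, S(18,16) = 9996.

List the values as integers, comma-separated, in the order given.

452329200, 22350954

r19: T_19,14=14×8408778+125854638=243577530; T_19,15=15×367200+8408778=13916778; T_19,16=16×9996+367200=527136
r20: T_20,15=15×13916778+243577530=452329200; T_20,16=16×527136+13916778=22350954
Read S(20,15) = 452329200, S(20,16) = 22350954.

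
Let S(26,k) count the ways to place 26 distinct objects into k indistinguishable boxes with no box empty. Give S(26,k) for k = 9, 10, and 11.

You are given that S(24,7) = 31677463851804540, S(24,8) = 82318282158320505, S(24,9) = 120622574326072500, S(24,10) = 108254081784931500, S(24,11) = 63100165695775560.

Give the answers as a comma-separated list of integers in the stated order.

@25  (25,8):82318282158320505·8+31677463851804540→690223721118368580, (25,9):120622574326072500·9+82318282158320505→1167921451092973005, (25,10):108254081784931500·10+120622574326072500→1203163392175387500, (25,11):63100165695775560·11+108254081784931500→802355904438462660
@26  (26,9):1167921451092973005·9+690223721118368580→11201516780955125625, (26,10):1203163392175387500·10+1167921451092973005→13199555372846848005, (26,11):802355904438462660·11+1203163392175387500→10029078340998476760
Read S(26,9) = 11201516780955125625, S(26,10) = 13199555372846848005, S(26,11) = 10029078340998476760.

11201516780955125625, 13199555372846848005, 10029078340998476760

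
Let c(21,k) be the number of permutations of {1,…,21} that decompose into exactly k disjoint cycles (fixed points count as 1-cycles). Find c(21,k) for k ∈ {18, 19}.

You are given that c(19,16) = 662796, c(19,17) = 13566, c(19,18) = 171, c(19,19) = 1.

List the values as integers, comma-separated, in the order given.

r20: T_20,17=19×13566+662796=920550; T_20,18=19×171+13566=16815; T_20,19=19×1+171=190
r21: T_21,18=20×16815+920550=1256850; T_21,19=20×190+16815=20615
Read c(21,18) = 1256850, c(21,19) = 20615.

1256850, 20615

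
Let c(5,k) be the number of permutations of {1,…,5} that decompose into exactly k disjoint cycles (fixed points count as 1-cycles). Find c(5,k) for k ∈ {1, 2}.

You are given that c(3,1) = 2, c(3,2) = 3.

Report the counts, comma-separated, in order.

24, 50

@4  (4,1):2·3+0→6, (4,2):3·3+2→11
@5  (5,1):6·4+0→24, (5,2):11·4+6→50
Read c(5,1) = 24, c(5,2) = 50.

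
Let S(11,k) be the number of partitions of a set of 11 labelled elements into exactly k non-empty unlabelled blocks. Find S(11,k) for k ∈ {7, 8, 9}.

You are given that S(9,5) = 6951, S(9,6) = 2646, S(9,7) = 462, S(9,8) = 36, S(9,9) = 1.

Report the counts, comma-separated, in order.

63987, 11880, 1155

[10] T[10,6]:6*2646+6951=22827 · T[10,7]:7*462+2646=5880 · T[10,8]:8*36+462=750 · T[10,9]:9*1+36=45
[11] T[11,7]:7*5880+22827=63987 · T[11,8]:8*750+5880=11880 · T[11,9]:9*45+750=1155
Read S(11,7) = 63987, S(11,8) = 11880, S(11,9) = 1155.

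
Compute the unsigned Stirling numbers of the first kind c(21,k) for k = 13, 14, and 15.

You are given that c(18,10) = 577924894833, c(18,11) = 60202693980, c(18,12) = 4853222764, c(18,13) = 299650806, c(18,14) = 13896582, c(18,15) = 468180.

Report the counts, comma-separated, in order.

11310276995381, 756111184500, 40171771630

row 19: T[19][11]=18·60202693980+577924894833=1661573386473  T[19][12]=18·4853222764+60202693980=147560703732  T[19][13]=18·299650806+4853222764=10246937272  T[19][14]=18·13896582+299650806=549789282  T[19][15]=18·468180+13896582=22323822
row 20: T[20][12]=19·147560703732+1661573386473=4465226757381  T[20][13]=19·10246937272+147560703732=342252511900  T[20][14]=19·549789282+10246937272=20692933630  T[20][15]=19·22323822+549789282=973941900
row 21: T[21][13]=20·342252511900+4465226757381=11310276995381  T[21][14]=20·20692933630+342252511900=756111184500  T[21][15]=20·973941900+20692933630=40171771630
Read c(21,13) = 11310276995381, c(21,14) = 756111184500, c(21,15) = 40171771630.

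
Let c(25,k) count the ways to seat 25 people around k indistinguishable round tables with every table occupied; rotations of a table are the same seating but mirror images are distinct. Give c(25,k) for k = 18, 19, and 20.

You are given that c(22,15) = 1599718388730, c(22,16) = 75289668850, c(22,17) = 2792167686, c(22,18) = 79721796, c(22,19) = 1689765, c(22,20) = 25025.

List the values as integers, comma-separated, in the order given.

[23] T[23,16]:22*75289668850+1599718388730=3256091103430 · T[23,17]:22*2792167686+75289668850=136717357942 · T[23,18]:22*79721796+2792167686=4546047198 · T[23,19]:22*1689765+79721796=116896626 · T[23,20]:22*25025+1689765=2240315
[24] T[24,17]:23*136717357942+3256091103430=6400590336096 · T[24,18]:23*4546047198+136717357942=241276443496 · T[24,19]:23*116896626+4546047198=7234669596 · T[24,20]:23*2240315+116896626=168423871
[25] T[25,18]:24*241276443496+6400590336096=12191224980000 · T[25,19]:24*7234669596+241276443496=414908513800 · T[25,20]:24*168423871+7234669596=11276842500
Read c(25,18) = 12191224980000, c(25,19) = 414908513800, c(25,20) = 11276842500.

12191224980000, 414908513800, 11276842500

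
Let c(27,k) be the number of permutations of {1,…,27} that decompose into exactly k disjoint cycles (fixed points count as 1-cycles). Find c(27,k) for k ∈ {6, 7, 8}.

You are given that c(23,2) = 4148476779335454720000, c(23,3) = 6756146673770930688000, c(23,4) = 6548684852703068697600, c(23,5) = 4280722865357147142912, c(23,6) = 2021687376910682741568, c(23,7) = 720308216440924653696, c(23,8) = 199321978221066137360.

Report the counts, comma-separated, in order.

r24: T_24,3=23×6756146673770930688000+4148476779335454720000=159539850276066860544000; T_24,4=23×6548684852703068697600+6756146673770930688000=157375898285941510732800; T_24,5=23×4280722865357147142912+6548684852703068697600=105005310755917452984576; T_24,6=23×2021687376910682741568+4280722865357147142912=50779532534302850198976; T_24,7=23×720308216440924653696+2021687376910682741568=18588776355051949776576; T_24,8=23×199321978221066137360+720308216440924653696=5304713715525445812976
r25: T_25,4=24×157375898285941510732800+159539850276066860544000=3936561409138663118131200; T_25,5=24×105005310755917452984576+157375898285941510732800=2677503356427960382362624; T_25,6=24×50779532534302850198976+105005310755917452984576=1323714091579185857760000; T_25,7=24×18588776355051949776576+50779532534302850198976=496910165055549644836800; T_25,8=24×5304713715525445812976+18588776355051949776576=145901905527662649288000
r26: T_26,5=25×2677503356427960382362624+3936561409138663118131200=70874145319837672677196800; T_26,6=25×1323714091579185857760000+2677503356427960382362624=35770355645907606826362624; T_26,7=25×496910165055549644836800+1323714091579185857760000=13746468217967926978680000; T_26,8=25×145901905527662649288000+496910165055549644836800=4144457803247115877036800
r27: T_27,6=26×35770355645907606826362624+70874145319837672677196800=1000903392113435450162625024; T_27,7=26×13746468217967926978680000+35770355645907606826362624=393178529313073708272042624; T_27,8=26×4144457803247115877036800+13746468217967926978680000=121502371102392939781636800
Read c(27,6) = 1000903392113435450162625024, c(27,7) = 393178529313073708272042624, c(27,8) = 121502371102392939781636800.

1000903392113435450162625024, 393178529313073708272042624, 121502371102392939781636800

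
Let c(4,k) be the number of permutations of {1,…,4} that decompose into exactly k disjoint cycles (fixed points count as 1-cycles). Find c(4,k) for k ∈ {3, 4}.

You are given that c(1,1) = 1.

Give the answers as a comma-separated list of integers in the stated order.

6, 1

row 2: T[2][1]=1·1+0=1  T[2][2]=1·0+1=1
row 3: T[3][2]=2·1+1=3  T[3][3]=2·0+1=1
row 4: T[4][3]=3·1+3=6  T[4][4]=3·0+1=1
Read c(4,3) = 6, c(4,4) = 1.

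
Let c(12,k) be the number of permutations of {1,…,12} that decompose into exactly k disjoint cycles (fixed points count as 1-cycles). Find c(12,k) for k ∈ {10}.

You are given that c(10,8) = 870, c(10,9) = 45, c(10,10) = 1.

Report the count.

1925

@11  (11,9):45·10+870→1320, (11,10):1·10+45→55
@12  (12,10):55·11+1320→1925
Read c(12,10) = 1925.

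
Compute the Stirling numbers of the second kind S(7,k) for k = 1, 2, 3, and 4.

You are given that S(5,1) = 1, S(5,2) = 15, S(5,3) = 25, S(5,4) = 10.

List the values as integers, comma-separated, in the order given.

1, 63, 301, 350

[6] T[6,1]:1*1+0=1 · T[6,2]:2*15+1=31 · T[6,3]:3*25+15=90 · T[6,4]:4*10+25=65
[7] T[7,1]:1*1+0=1 · T[7,2]:2*31+1=63 · T[7,3]:3*90+31=301 · T[7,4]:4*65+90=350
Read S(7,1) = 1, S(7,2) = 63, S(7,3) = 301, S(7,4) = 350.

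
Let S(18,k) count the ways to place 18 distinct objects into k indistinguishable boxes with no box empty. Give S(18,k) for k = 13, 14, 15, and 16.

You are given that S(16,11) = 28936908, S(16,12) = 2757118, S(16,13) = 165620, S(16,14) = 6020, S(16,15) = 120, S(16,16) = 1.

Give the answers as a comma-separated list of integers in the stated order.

125854638, 8408778, 367200, 9996

i=17: T(17,12)=28936908+12·2757118=62022324 | T(17,13)=2757118+13·165620=4910178 | T(17,14)=165620+14·6020=249900 | T(17,15)=6020+15·120=7820 | T(17,16)=120+16·1=136
i=18: T(18,13)=62022324+13·4910178=125854638 | T(18,14)=4910178+14·249900=8408778 | T(18,15)=249900+15·7820=367200 | T(18,16)=7820+16·136=9996
Read S(18,13) = 125854638, S(18,14) = 8408778, S(18,15) = 367200, S(18,16) = 9996.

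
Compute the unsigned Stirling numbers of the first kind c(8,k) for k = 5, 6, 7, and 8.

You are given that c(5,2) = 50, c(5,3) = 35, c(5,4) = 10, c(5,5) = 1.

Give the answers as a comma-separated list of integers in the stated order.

1960, 322, 28, 1

r6: T_6,3=5×35+50=225; T_6,4=5×10+35=85; T_6,5=5×1+10=15; T_6,6=5×0+1=1
r7: T_7,4=6×85+225=735; T_7,5=6×15+85=175; T_7,6=6×1+15=21; T_7,7=6×0+1=1
r8: T_8,5=7×175+735=1960; T_8,6=7×21+175=322; T_8,7=7×1+21=28; T_8,8=7×0+1=1
Read c(8,5) = 1960, c(8,6) = 322, c(8,7) = 28, c(8,8) = 1.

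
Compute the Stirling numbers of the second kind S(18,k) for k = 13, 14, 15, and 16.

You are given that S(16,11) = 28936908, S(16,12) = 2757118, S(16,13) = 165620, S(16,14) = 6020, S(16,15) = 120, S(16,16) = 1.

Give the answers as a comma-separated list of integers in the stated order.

125854638, 8408778, 367200, 9996

i=17: T(17,12)=28936908+12·2757118=62022324 | T(17,13)=2757118+13·165620=4910178 | T(17,14)=165620+14·6020=249900 | T(17,15)=6020+15·120=7820 | T(17,16)=120+16·1=136
i=18: T(18,13)=62022324+13·4910178=125854638 | T(18,14)=4910178+14·249900=8408778 | T(18,15)=249900+15·7820=367200 | T(18,16)=7820+16·136=9996
Read S(18,13) = 125854638, S(18,14) = 8408778, S(18,15) = 367200, S(18,16) = 9996.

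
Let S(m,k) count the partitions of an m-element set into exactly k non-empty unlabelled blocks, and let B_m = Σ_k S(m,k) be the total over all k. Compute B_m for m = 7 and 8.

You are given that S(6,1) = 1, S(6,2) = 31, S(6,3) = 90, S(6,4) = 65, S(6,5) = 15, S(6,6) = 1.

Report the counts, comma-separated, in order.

877, 4140

@7  (7,1):1·1+0→1, (7,2):31·2+1→63, (7,3):90·3+31→301, (7,4):65·4+90→350, (7,5):15·5+65→140, (7,6):1·6+15→21, (7,7):0·7+1→1
@8  (8,1):1·1+0→1, (8,2):63·2+1→127, (8,3):301·3+63→966, (8,4):350·4+301→1701, (8,5):140·5+350→1050, (8,6):21·6+140→266, (8,7):1·7+21→28, (8,8):0·8+1→1
B_7 = ΣS(7,k) = 1+63+301+350+140+21+1 = 877
B_8 = ΣS(8,k) = 1+127+966+1701+1050+266+28+1 = 4140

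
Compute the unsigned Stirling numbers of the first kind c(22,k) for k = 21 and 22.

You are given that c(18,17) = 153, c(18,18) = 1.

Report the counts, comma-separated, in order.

r19: T_19,18=18×1+153=171; T_19,19=18×0+1=1
r20: T_20,19=19×1+171=190; T_20,20=19×0+1=1
r21: T_21,20=20×1+190=210; T_21,21=20×0+1=1
r22: T_22,21=21×1+210=231; T_22,22=21×0+1=1
Read c(22,21) = 231, c(22,22) = 1.

231, 1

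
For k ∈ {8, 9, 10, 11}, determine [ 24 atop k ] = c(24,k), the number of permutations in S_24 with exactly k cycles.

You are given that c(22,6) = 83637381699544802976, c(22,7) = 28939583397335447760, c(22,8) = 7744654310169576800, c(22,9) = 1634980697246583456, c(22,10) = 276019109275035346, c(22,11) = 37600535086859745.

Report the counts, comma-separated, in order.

row 23: T[23][7]=22·28939583397335447760+83637381699544802976=720308216440924653696  T[23][8]=22·7744654310169576800+28939583397335447760=199321978221066137360  T[23][9]=22·1634980697246583456+7744654310169576800=43714229649594412832  T[23][10]=22·276019109275035346+1634980697246583456=7707401101297361068  T[23][11]=22·37600535086859745+276019109275035346=1103230881185949736
row 24: T[24][8]=23·199321978221066137360+720308216440924653696=5304713715525445812976  T[24][9]=23·43714229649594412832+199321978221066137360=1204749260161737632496  T[24][10]=23·7707401101297361068+43714229649594412832=220984454979433717396  T[24][11]=23·1103230881185949736+7707401101297361068=33081711368574204996
Read c(24,8) = 5304713715525445812976, c(24,9) = 1204749260161737632496, c(24,10) = 220984454979433717396, c(24,11) = 33081711368574204996.

5304713715525445812976, 1204749260161737632496, 220984454979433717396, 33081711368574204996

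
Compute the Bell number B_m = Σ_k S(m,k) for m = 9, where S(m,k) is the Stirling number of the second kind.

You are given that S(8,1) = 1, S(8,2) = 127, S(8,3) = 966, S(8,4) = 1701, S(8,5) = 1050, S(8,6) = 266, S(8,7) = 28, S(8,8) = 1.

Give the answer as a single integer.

21147

r9: T_9,1=1×1+0=1; T_9,2=2×127+1=255; T_9,3=3×966+127=3025; T_9,4=4×1701+966=7770; T_9,5=5×1050+1701=6951; T_9,6=6×266+1050=2646; T_9,7=7×28+266=462; T_9,8=8×1+28=36; T_9,9=9×0+1=1
B_9 = ΣS(9,k) = 1+255+3025+7770+6951+2646+462+36+1 = 21147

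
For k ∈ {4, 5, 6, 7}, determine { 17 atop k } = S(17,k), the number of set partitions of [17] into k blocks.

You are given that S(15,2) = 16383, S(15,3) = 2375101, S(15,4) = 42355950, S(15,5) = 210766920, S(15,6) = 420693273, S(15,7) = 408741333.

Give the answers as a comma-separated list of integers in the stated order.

694337290, 5652751651, 17505749898, 25708104786

row 16: T[16][3]=3·2375101+16383=7141686  T[16][4]=4·42355950+2375101=171798901  T[16][5]=5·210766920+42355950=1096190550  T[16][6]=6·420693273+210766920=2734926558  T[16][7]=7·408741333+420693273=3281882604
row 17: T[17][4]=4·171798901+7141686=694337290  T[17][5]=5·1096190550+171798901=5652751651  T[17][6]=6·2734926558+1096190550=17505749898  T[17][7]=7·3281882604+2734926558=25708104786
Read S(17,4) = 694337290, S(17,5) = 5652751651, S(17,6) = 17505749898, S(17,7) = 25708104786.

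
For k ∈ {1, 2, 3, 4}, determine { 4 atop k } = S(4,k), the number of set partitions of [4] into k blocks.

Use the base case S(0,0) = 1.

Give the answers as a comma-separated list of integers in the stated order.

1, 7, 6, 1

@1  (1,1):0·1+1→1
@2  (2,1):1·1+0→1, (2,2):0·2+1→1
@3  (3,1):1·1+0→1, (3,2):1·2+1→3, (3,3):0·3+1→1
@4  (4,1):1·1+0→1, (4,2):3·2+1→7, (4,3):1·3+3→6, (4,4):0·4+1→1
Read S(4,1) = 1, S(4,2) = 7, S(4,3) = 6, S(4,4) = 1.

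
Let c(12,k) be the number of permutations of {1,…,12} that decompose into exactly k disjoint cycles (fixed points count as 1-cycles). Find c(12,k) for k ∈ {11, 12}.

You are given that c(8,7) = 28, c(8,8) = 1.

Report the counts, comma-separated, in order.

[9] T[9,8]:8*1+28=36 · T[9,9]:8*0+1=1
[10] T[10,9]:9*1+36=45 · T[10,10]:9*0+1=1
[11] T[11,10]:10*1+45=55 · T[11,11]:10*0+1=1
[12] T[12,11]:11*1+55=66 · T[12,12]:11*0+1=1
Read c(12,11) = 66, c(12,12) = 1.

66, 1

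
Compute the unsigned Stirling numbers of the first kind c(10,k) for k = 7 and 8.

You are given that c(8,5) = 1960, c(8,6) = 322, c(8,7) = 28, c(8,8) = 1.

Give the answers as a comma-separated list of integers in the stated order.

9450, 870

i=9: T(9,6)=1960+8·322=4536 | T(9,7)=322+8·28=546 | T(9,8)=28+8·1=36
i=10: T(10,7)=4536+9·546=9450 | T(10,8)=546+9·36=870
Read c(10,7) = 9450, c(10,8) = 870.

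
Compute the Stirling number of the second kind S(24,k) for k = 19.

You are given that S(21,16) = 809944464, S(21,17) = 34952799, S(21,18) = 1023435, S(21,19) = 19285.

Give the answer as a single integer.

3880739170

@22  (22,17):34952799·17+809944464→1404142047, (22,18):1023435·18+34952799→53374629, (22,19):19285·19+1023435→1389850
@23  (23,18):53374629·18+1404142047→2364885369, (23,19):1389850·19+53374629→79781779
@24  (24,19):79781779·19+2364885369→3880739170
Read S(24,19) = 3880739170.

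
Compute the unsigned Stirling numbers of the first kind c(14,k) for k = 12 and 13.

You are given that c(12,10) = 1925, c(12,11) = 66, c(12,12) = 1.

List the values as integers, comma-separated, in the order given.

3731, 91

i=13: T(13,11)=1925+12·66=2717 | T(13,12)=66+12·1=78 | T(13,13)=1+12·0=1
i=14: T(14,12)=2717+13·78=3731 | T(14,13)=78+13·1=91
Read c(14,12) = 3731, c(14,13) = 91.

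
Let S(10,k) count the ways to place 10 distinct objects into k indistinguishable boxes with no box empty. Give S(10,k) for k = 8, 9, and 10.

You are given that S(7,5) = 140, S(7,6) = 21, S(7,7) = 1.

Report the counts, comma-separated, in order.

750, 45, 1

r8: T_8,6=6×21+140=266; T_8,7=7×1+21=28; T_8,8=8×0+1=1
r9: T_9,7=7×28+266=462; T_9,8=8×1+28=36; T_9,9=9×0+1=1
r10: T_10,8=8×36+462=750; T_10,9=9×1+36=45; T_10,10=10×0+1=1
Read S(10,8) = 750, S(10,9) = 45, S(10,10) = 1.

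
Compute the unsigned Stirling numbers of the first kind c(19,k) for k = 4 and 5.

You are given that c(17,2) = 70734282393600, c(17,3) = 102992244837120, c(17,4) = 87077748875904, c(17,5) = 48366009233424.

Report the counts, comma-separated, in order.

30321254007719424, 17950712280921504

i=18: T(18,3)=70734282393600+17·102992244837120=1821602444624640 | T(18,4)=102992244837120+17·87077748875904=1583313975727488 | T(18,5)=87077748875904+17·48366009233424=909299905844112
i=19: T(19,4)=1821602444624640+18·1583313975727488=30321254007719424 | T(19,5)=1583313975727488+18·909299905844112=17950712280921504
Read c(19,4) = 30321254007719424, c(19,5) = 17950712280921504.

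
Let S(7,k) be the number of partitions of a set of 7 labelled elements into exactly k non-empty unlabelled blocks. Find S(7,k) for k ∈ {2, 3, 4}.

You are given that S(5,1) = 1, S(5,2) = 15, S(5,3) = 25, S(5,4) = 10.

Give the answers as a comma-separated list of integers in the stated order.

row 6: T[6][1]=1·1+0=1  T[6][2]=2·15+1=31  T[6][3]=3·25+15=90  T[6][4]=4·10+25=65
row 7: T[7][2]=2·31+1=63  T[7][3]=3·90+31=301  T[7][4]=4·65+90=350
Read S(7,2) = 63, S(7,3) = 301, S(7,4) = 350.

63, 301, 350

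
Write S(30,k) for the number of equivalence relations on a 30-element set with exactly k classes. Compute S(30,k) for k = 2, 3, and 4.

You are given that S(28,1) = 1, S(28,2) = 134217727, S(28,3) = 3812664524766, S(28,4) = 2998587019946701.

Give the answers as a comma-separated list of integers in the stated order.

row 29: T[29][1]=1·1+0=1  T[29][2]=2·134217727+1=268435455  T[29][3]=3·3812664524766+134217727=11438127792025  T[29][4]=4·2998587019946701+3812664524766=11998160744311570
row 30: T[30][2]=2·268435455+1=536870911  T[30][3]=3·11438127792025+268435455=34314651811530  T[30][4]=4·11998160744311570+11438127792025=48004081105038305
Read S(30,2) = 536870911, S(30,3) = 34314651811530, S(30,4) = 48004081105038305.

536870911, 34314651811530, 48004081105038305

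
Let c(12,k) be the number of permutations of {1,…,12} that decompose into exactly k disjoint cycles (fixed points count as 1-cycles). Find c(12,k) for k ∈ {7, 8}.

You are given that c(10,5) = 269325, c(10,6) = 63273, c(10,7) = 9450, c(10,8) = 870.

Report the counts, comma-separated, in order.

2637558, 357423

i=11: T(11,6)=269325+10·63273=902055 | T(11,7)=63273+10·9450=157773 | T(11,8)=9450+10·870=18150
i=12: T(12,7)=902055+11·157773=2637558 | T(12,8)=157773+11·18150=357423
Read c(12,7) = 2637558, c(12,8) = 357423.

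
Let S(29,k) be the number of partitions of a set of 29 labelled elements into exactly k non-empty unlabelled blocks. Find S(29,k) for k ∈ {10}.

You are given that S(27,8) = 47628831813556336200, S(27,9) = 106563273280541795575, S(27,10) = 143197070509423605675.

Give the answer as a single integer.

[28] T[28,9]:9*106563273280541795575+47628831813556336200=1006698291338432496375 · T[28,10]:10*143197070509423605675+106563273280541795575=1538533978374777852325
[29] T[29,10]:10*1538533978374777852325+1006698291338432496375=16392038075086211019625
Read S(29,10) = 16392038075086211019625.

16392038075086211019625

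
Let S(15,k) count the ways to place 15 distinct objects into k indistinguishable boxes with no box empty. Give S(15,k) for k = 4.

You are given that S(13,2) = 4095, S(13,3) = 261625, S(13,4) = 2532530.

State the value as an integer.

42355950

[14] T[14,3]:3*261625+4095=788970 · T[14,4]:4*2532530+261625=10391745
[15] T[15,4]:4*10391745+788970=42355950
Read S(15,4) = 42355950.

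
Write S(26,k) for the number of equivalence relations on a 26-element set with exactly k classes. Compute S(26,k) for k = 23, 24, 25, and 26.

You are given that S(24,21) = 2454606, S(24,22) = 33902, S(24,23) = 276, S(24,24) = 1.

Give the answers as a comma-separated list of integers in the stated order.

r25: T_25,22=22×33902+2454606=3200450; T_25,23=23×276+33902=40250; T_25,24=24×1+276=300; T_25,25=25×0+1=1
r26: T_26,23=23×40250+3200450=4126200; T_26,24=24×300+40250=47450; T_26,25=25×1+300=325; T_26,26=26×0+1=1
Read S(26,23) = 4126200, S(26,24) = 47450, S(26,25) = 325, S(26,26) = 1.

4126200, 47450, 325, 1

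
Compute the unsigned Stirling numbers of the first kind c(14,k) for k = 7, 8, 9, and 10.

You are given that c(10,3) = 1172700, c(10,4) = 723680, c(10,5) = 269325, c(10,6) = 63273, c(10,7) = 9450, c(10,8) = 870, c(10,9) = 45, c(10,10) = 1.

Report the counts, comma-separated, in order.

i=11: T(11,4)=1172700+10·723680=8409500 | T(11,5)=723680+10·269325=3416930 | T(11,6)=269325+10·63273=902055 | T(11,7)=63273+10·9450=157773 | T(11,8)=9450+10·870=18150 | T(11,9)=870+10·45=1320 | T(11,10)=45+10·1=55
i=12: T(12,5)=8409500+11·3416930=45995730 | T(12,6)=3416930+11·902055=13339535 | T(12,7)=902055+11·157773=2637558 | T(12,8)=157773+11·18150=357423 | T(12,9)=18150+11·1320=32670 | T(12,10)=1320+11·55=1925
i=13: T(13,6)=45995730+12·13339535=206070150 | T(13,7)=13339535+12·2637558=44990231 | T(13,8)=2637558+12·357423=6926634 | T(13,9)=357423+12·32670=749463 | T(13,10)=32670+12·1925=55770
i=14: T(14,7)=206070150+13·44990231=790943153 | T(14,8)=44990231+13·6926634=135036473 | T(14,9)=6926634+13·749463=16669653 | T(14,10)=749463+13·55770=1474473
Read c(14,7) = 790943153, c(14,8) = 135036473, c(14,9) = 16669653, c(14,10) = 1474473.

790943153, 135036473, 16669653, 1474473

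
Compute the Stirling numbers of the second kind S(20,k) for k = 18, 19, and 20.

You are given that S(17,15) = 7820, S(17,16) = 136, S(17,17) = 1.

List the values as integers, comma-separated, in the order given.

15675, 190, 1

row 18: T[18][16]=16·136+7820=9996  T[18][17]=17·1+136=153  T[18][18]=18·0+1=1
row 19: T[19][17]=17·153+9996=12597  T[19][18]=18·1+153=171  T[19][19]=19·0+1=1
row 20: T[20][18]=18·171+12597=15675  T[20][19]=19·1+171=190  T[20][20]=20·0+1=1
Read S(20,18) = 15675, S(20,19) = 190, S(20,20) = 1.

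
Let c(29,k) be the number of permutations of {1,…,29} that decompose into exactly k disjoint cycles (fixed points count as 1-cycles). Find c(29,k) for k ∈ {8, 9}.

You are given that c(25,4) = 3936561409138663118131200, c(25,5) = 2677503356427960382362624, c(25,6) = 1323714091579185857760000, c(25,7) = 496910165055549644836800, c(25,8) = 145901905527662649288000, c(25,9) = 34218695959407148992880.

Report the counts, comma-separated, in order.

[26] T[26,5]:25*2677503356427960382362624+3936561409138663118131200=70874145319837672677196800 · T[26,6]:25*1323714091579185857760000+2677503356427960382362624=35770355645907606826362624 · T[26,7]:25*496910165055549644836800+1323714091579185857760000=13746468217967926978680000 · T[26,8]:25*145901905527662649288000+496910165055549644836800=4144457803247115877036800 · T[26,9]:25*34218695959407148992880+145901905527662649288000=1001369304512841374110000
[27] T[27,6]:26*35770355645907606826362624+70874145319837672677196800=1000903392113435450162625024 · T[27,7]:26*13746468217967926978680000+35770355645907606826362624=393178529313073708272042624 · T[27,8]:26*4144457803247115877036800+13746468217967926978680000=121502371102392939781636800 · T[27,9]:26*1001369304512841374110000+4144457803247115877036800=30180059720580991603896800
[28] T[28,7]:27*393178529313073708272042624+1000903392113435450162625024=11616723683566425573507775872 · T[28,8]:27*121502371102392939781636800+393178529313073708272042624=3673742549077683082376236224 · T[28,9]:27*30180059720580991603896800+121502371102392939781636800=936363983558079713086850400
[29] T[29,8]:28*3673742549077683082376236224+11616723683566425573507775872=114481515057741551880042390144 · T[29,9]:28*936363983558079713086850400+3673742549077683082376236224=29891934088703915048808047424
Read c(29,8) = 114481515057741551880042390144, c(29,9) = 29891934088703915048808047424.

114481515057741551880042390144, 29891934088703915048808047424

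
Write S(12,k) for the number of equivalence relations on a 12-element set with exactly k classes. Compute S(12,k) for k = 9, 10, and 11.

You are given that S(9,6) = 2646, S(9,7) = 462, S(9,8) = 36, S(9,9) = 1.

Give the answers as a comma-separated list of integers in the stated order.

[10] T[10,7]:7*462+2646=5880 · T[10,8]:8*36+462=750 · T[10,9]:9*1+36=45 · T[10,10]:10*0+1=1
[11] T[11,8]:8*750+5880=11880 · T[11,9]:9*45+750=1155 · T[11,10]:10*1+45=55 · T[11,11]:11*0+1=1
[12] T[12,9]:9*1155+11880=22275 · T[12,10]:10*55+1155=1705 · T[12,11]:11*1+55=66
Read S(12,9) = 22275, S(12,10) = 1705, S(12,11) = 66.

22275, 1705, 66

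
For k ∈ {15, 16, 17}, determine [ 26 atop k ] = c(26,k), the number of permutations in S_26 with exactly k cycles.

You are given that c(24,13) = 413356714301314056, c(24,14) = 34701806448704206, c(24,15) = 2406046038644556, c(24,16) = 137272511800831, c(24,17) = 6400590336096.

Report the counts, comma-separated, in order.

[25] T[25,14]:24*34701806448704206+413356714301314056=1246200069070215000 · T[25,15]:24*2406046038644556+34701806448704206=92446911376173550 · T[25,16]:24*137272511800831+2406046038644556=5700586321864500 · T[25,17]:24*6400590336096+137272511800831=290886679867135
[26] T[26,15]:25*92446911376173550+1246200069070215000=3557372853474553750 · T[26,16]:25*5700586321864500+92446911376173550=234961569422786050 · T[26,17]:25*290886679867135+5700586321864500=12972753318542875
Read c(26,15) = 3557372853474553750, c(26,16) = 234961569422786050, c(26,17) = 12972753318542875.

3557372853474553750, 234961569422786050, 12972753318542875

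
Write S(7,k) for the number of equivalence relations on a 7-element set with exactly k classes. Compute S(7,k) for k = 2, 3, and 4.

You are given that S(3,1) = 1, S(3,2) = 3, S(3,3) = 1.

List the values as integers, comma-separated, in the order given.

63, 301, 350

r4: T_4,1=1×1+0=1; T_4,2=2×3+1=7; T_4,3=3×1+3=6; T_4,4=4×0+1=1
r5: T_5,1=1×1+0=1; T_5,2=2×7+1=15; T_5,3=3×6+7=25; T_5,4=4×1+6=10
r6: T_6,1=1×1+0=1; T_6,2=2×15+1=31; T_6,3=3×25+15=90; T_6,4=4×10+25=65
r7: T_7,2=2×31+1=63; T_7,3=3×90+31=301; T_7,4=4×65+90=350
Read S(7,2) = 63, S(7,3) = 301, S(7,4) = 350.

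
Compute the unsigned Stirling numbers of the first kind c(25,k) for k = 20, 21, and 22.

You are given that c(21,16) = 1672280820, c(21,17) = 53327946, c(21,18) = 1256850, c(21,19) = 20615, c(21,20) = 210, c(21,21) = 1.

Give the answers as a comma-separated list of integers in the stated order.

11276842500, 238810495, 3795000

[22] T[22,17]:21*53327946+1672280820=2792167686 · T[22,18]:21*1256850+53327946=79721796 · T[22,19]:21*20615+1256850=1689765 · T[22,20]:21*210+20615=25025 · T[22,21]:21*1+210=231 · T[22,22]:21*0+1=1
[23] T[23,18]:22*79721796+2792167686=4546047198 · T[23,19]:22*1689765+79721796=116896626 · T[23,20]:22*25025+1689765=2240315 · T[23,21]:22*231+25025=30107 · T[23,22]:22*1+231=253
[24] T[24,19]:23*116896626+4546047198=7234669596 · T[24,20]:23*2240315+116896626=168423871 · T[24,21]:23*30107+2240315=2932776 · T[24,22]:23*253+30107=35926
[25] T[25,20]:24*168423871+7234669596=11276842500 · T[25,21]:24*2932776+168423871=238810495 · T[25,22]:24*35926+2932776=3795000
Read c(25,20) = 11276842500, c(25,21) = 238810495, c(25,22) = 3795000.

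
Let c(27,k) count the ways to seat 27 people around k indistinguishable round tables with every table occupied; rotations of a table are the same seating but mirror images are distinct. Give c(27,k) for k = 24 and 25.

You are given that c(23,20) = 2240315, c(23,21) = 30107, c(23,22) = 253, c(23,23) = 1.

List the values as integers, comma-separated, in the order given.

6160050, 58500

[24] T[24,21]:23*30107+2240315=2932776 · T[24,22]:23*253+30107=35926 · T[24,23]:23*1+253=276 · T[24,24]:23*0+1=1
[25] T[25,22]:24*35926+2932776=3795000 · T[25,23]:24*276+35926=42550 · T[25,24]:24*1+276=300 · T[25,25]:24*0+1=1
[26] T[26,23]:25*42550+3795000=4858750 · T[26,24]:25*300+42550=50050 · T[26,25]:25*1+300=325
[27] T[27,24]:26*50050+4858750=6160050 · T[27,25]:26*325+50050=58500
Read c(27,24) = 6160050, c(27,25) = 58500.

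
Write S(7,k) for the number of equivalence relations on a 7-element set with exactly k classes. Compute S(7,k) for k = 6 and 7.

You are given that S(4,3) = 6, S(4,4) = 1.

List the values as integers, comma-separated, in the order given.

21, 1

@5  (5,4):1·4+6→10, (5,5):0·5+1→1
@6  (6,5):1·5+10→15, (6,6):0·6+1→1
@7  (7,6):1·6+15→21, (7,7):0·7+1→1
Read S(7,6) = 21, S(7,7) = 1.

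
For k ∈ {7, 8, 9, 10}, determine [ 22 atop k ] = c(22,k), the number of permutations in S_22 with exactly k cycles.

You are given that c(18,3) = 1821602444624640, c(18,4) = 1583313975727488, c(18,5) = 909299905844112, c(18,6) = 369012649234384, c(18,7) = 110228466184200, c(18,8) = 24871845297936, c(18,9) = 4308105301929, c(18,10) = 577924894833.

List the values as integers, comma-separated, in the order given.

r19: T_19,4=18×1583313975727488+1821602444624640=30321254007719424; T_19,5=18×909299905844112+1583313975727488=17950712280921504; T_19,6=18×369012649234384+909299905844112=7551527592063024; T_19,7=18×110228466184200+369012649234384=2353125040549984; T_19,8=18×24871845297936+110228466184200=557921681547048; T_19,9=18×4308105301929+24871845297936=102417740732658; T_19,10=18×577924894833+4308105301929=14710753408923
r20: T_20,5=19×17950712280921504+30321254007719424=371384787345228000; T_20,6=19×7551527592063024+17950712280921504=161429736530118960; T_20,7=19×2353125040549984+7551527592063024=52260903362512720; T_20,8=19×557921681547048+2353125040549984=12953636989943896; T_20,9=19×102417740732658+557921681547048=2503858755467550; T_20,10=19×14710753408923+102417740732658=381922055502195
r21: T_21,6=20×161429736530118960+371384787345228000=3599979517947607200; T_21,7=20×52260903362512720+161429736530118960=1206647803780373360; T_21,8=20×12953636989943896+52260903362512720=311333643161390640; T_21,9=20×2503858755467550+12953636989943896=63030812099294896; T_21,10=20×381922055502195+2503858755467550=10142299865511450
r22: T_22,7=21×1206647803780373360+3599979517947607200=28939583397335447760; T_22,8=21×311333643161390640+1206647803780373360=7744654310169576800; T_22,9=21×63030812099294896+311333643161390640=1634980697246583456; T_22,10=21×10142299865511450+63030812099294896=276019109275035346
Read c(22,7) = 28939583397335447760, c(22,8) = 7744654310169576800, c(22,9) = 1634980697246583456, c(22,10) = 276019109275035346.

28939583397335447760, 7744654310169576800, 1634980697246583456, 276019109275035346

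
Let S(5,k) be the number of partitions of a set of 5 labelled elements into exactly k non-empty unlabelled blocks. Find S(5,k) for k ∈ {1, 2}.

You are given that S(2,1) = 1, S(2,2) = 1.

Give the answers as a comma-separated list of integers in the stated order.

1, 15

i=3: T(3,1)=0+1·1=1 | T(3,2)=1+2·1=3
i=4: T(4,1)=0+1·1=1 | T(4,2)=1+2·3=7
i=5: T(5,1)=0+1·1=1 | T(5,2)=1+2·7=15
Read S(5,1) = 1, S(5,2) = 15.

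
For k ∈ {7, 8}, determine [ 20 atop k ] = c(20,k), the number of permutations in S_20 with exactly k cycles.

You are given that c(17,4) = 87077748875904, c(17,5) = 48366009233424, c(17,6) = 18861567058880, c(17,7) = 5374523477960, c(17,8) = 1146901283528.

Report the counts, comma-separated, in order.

52260903362512720, 12953636989943896

i=18: T(18,5)=87077748875904+17·48366009233424=909299905844112 | T(18,6)=48366009233424+17·18861567058880=369012649234384 | T(18,7)=18861567058880+17·5374523477960=110228466184200 | T(18,8)=5374523477960+17·1146901283528=24871845297936
i=19: T(19,6)=909299905844112+18·369012649234384=7551527592063024 | T(19,7)=369012649234384+18·110228466184200=2353125040549984 | T(19,8)=110228466184200+18·24871845297936=557921681547048
i=20: T(20,7)=7551527592063024+19·2353125040549984=52260903362512720 | T(20,8)=2353125040549984+19·557921681547048=12953636989943896
Read c(20,7) = 52260903362512720, c(20,8) = 12953636989943896.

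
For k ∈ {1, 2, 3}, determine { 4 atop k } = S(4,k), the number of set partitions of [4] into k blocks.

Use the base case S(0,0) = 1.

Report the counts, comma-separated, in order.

1, 7, 6

r1: T_1,1=1×0+1=1
r2: T_2,1=1×1+0=1; T_2,2=2×0+1=1
r3: T_3,1=1×1+0=1; T_3,2=2×1+1=3; T_3,3=3×0+1=1
r4: T_4,1=1×1+0=1; T_4,2=2×3+1=7; T_4,3=3×1+3=6
Read S(4,1) = 1, S(4,2) = 7, S(4,3) = 6.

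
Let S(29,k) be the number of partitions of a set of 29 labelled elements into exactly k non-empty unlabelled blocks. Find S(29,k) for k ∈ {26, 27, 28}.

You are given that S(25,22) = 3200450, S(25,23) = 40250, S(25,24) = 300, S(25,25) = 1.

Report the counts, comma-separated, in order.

8336601, 74907, 406

i=26: T(26,23)=3200450+23·40250=4126200 | T(26,24)=40250+24·300=47450 | T(26,25)=300+25·1=325 | T(26,26)=1+26·0=1
i=27: T(27,24)=4126200+24·47450=5265000 | T(27,25)=47450+25·325=55575 | T(27,26)=325+26·1=351 | T(27,27)=1+27·0=1
i=28: T(28,25)=5265000+25·55575=6654375 | T(28,26)=55575+26·351=64701 | T(28,27)=351+27·1=378 | T(28,28)=1+28·0=1
i=29: T(29,26)=6654375+26·64701=8336601 | T(29,27)=64701+27·378=74907 | T(29,28)=378+28·1=406
Read S(29,26) = 8336601, S(29,27) = 74907, S(29,28) = 406.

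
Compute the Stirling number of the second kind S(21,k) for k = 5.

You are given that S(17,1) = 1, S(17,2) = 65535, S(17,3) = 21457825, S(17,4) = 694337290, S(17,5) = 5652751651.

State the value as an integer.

row 18: T[18][2]=2·65535+1=131071  T[18][3]=3·21457825+65535=64439010  T[18][4]=4·694337290+21457825=2798806985  T[18][5]=5·5652751651+694337290=28958095545
row 19: T[19][3]=3·64439010+131071=193448101  T[19][4]=4·2798806985+64439010=11259666950  T[19][5]=5·28958095545+2798806985=147589284710
row 20: T[20][4]=4·11259666950+193448101=45232115901  T[20][5]=5·147589284710+11259666950=749206090500
row 21: T[21][5]=5·749206090500+45232115901=3791262568401
Read S(21,5) = 3791262568401.

3791262568401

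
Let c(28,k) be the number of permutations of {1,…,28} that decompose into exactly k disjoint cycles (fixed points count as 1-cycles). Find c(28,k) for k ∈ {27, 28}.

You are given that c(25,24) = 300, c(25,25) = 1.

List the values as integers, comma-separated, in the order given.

@26  (26,25):1·25+300→325, (26,26):0·25+1→1
@27  (27,26):1·26+325→351, (27,27):0·26+1→1
@28  (28,27):1·27+351→378, (28,28):0·27+1→1
Read c(28,27) = 378, c(28,28) = 1.

378, 1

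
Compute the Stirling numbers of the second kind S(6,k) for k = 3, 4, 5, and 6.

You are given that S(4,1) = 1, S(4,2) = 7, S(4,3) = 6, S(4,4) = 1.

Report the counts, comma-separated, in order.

[5] T[5,2]:2*7+1=15 · T[5,3]:3*6+7=25 · T[5,4]:4*1+6=10 · T[5,5]:5*0+1=1
[6] T[6,3]:3*25+15=90 · T[6,4]:4*10+25=65 · T[6,5]:5*1+10=15 · T[6,6]:6*0+1=1
Read S(6,3) = 90, S(6,4) = 65, S(6,5) = 15, S(6,6) = 1.

90, 65, 15, 1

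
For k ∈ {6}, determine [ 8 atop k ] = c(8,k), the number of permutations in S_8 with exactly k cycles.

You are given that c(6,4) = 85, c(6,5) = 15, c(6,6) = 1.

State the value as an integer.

322

r7: T_7,5=6×15+85=175; T_7,6=6×1+15=21
r8: T_8,6=7×21+175=322
Read c(8,6) = 322.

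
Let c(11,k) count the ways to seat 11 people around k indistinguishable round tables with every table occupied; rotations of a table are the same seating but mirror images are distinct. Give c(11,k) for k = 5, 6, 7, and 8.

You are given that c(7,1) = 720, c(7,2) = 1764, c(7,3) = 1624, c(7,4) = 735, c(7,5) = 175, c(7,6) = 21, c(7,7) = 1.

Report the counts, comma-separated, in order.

3416930, 902055, 157773, 18150

r8: T_8,2=7×1764+720=13068; T_8,3=7×1624+1764=13132; T_8,4=7×735+1624=6769; T_8,5=7×175+735=1960; T_8,6=7×21+175=322; T_8,7=7×1+21=28; T_8,8=7×0+1=1
r9: T_9,3=8×13132+13068=118124; T_9,4=8×6769+13132=67284; T_9,5=8×1960+6769=22449; T_9,6=8×322+1960=4536; T_9,7=8×28+322=546; T_9,8=8×1+28=36
r10: T_10,4=9×67284+118124=723680; T_10,5=9×22449+67284=269325; T_10,6=9×4536+22449=63273; T_10,7=9×546+4536=9450; T_10,8=9×36+546=870
r11: T_11,5=10×269325+723680=3416930; T_11,6=10×63273+269325=902055; T_11,7=10×9450+63273=157773; T_11,8=10×870+9450=18150
Read c(11,5) = 3416930, c(11,6) = 902055, c(11,7) = 157773, c(11,8) = 18150.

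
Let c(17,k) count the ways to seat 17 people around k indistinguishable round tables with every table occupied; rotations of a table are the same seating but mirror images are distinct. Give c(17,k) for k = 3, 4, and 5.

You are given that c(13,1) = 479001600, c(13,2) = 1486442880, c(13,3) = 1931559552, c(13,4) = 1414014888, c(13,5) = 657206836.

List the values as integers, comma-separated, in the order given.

102992244837120, 87077748875904, 48366009233424

row 14: T[14][1]=13·479001600+0=6227020800  T[14][2]=13·1486442880+479001600=19802759040  T[14][3]=13·1931559552+1486442880=26596717056  T[14][4]=13·1414014888+1931559552=20313753096  T[14][5]=13·657206836+1414014888=9957703756
row 15: T[15][1]=14·6227020800+0=87178291200  T[15][2]=14·19802759040+6227020800=283465647360  T[15][3]=14·26596717056+19802759040=392156797824  T[15][4]=14·20313753096+26596717056=310989260400  T[15][5]=14·9957703756+20313753096=159721605680
row 16: T[16][2]=15·283465647360+87178291200=4339163001600  T[16][3]=15·392156797824+283465647360=6165817614720  T[16][4]=15·310989260400+392156797824=5056995703824  T[16][5]=15·159721605680+310989260400=2706813345600
row 17: T[17][3]=16·6165817614720+4339163001600=102992244837120  T[17][4]=16·5056995703824+6165817614720=87077748875904  T[17][5]=16·2706813345600+5056995703824=48366009233424
Read c(17,3) = 102992244837120, c(17,4) = 87077748875904, c(17,5) = 48366009233424.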